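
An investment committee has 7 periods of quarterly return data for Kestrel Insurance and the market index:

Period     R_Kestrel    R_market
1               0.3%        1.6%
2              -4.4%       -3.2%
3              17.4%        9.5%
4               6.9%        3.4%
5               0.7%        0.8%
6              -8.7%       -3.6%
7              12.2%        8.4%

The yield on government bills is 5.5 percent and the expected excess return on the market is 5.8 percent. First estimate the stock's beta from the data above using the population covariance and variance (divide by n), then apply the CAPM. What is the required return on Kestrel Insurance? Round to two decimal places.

15.74%

Mean R_i = (0.3 − 4.4 + 17.4 + 6.9 + 0.7 − 8.7 + 12.2) / 7 = 3.4857%
Mean R_m = (1.6 − 3.2 + 9.5 + 3.4 + 0.8 − 3.6 + 8.4) / 7 = 2.4143%
Σ(R_i − R̄_i)(R_m − R̄_m) = 278.7714  ⇒  Cov = 278.7714 / 7 = 39.8245
Σ(R_m − R̄_m)² = 157.9686  ⇒  Var(R_m) = 157.9686 / 7 = 22.5669
β = Cov / Var(R_m) = 39.8245 / 22.5669 = 1.7647
E(R) = R_f + β × MRP = 5.5% + 1.7647 × 5.8% = 15.74%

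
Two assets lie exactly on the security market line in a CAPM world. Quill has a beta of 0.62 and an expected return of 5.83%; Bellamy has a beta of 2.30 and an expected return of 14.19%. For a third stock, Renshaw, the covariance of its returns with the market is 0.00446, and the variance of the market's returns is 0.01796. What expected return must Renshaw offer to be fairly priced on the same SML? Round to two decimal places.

MRP = (14.19% − 5.83%) / (2.30 − 0.62) = 4.9762%
R_f = 5.83% − 0.62 × 4.9762% = 2.7448%
β_Renshaw = Cov / Var(R_m) = 0.00446 / 0.01796 = 0.2483
E(R_Renshaw) = R_f + β × MRP = 2.7448% + 0.2483 × 4.9762% = 3.98%

3.98%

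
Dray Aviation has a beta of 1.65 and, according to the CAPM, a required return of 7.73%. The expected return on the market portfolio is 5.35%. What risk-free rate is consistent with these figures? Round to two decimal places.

E(R) = R_f + β(E(R_m) − R_f) = R_f(1 − β) + β·E(R_m)
7.73% = R_f × (1 − 1.65) + 1.65 × 5.35%
7.73% = R_f × -0.65 + 8.8275%
R_f = (7.73% − 8.8275%) / -0.65 = 1.69%

1.69%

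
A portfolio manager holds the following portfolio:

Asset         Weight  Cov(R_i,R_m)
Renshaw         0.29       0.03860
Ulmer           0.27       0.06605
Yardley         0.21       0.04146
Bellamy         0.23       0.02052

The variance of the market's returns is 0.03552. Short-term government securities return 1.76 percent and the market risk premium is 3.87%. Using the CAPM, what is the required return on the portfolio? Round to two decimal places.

β_Renshaw = 0.03860 / 0.03552 = 1.0867
β_Ulmer = 0.06605 / 0.03552 = 1.8595
β_Yardley = 0.04146 / 0.03552 = 1.1672
β_Bellamy = 0.02052 / 0.03552 = 0.5777
β_P = Σ w_i β_i = 0.29×1.0867 + 0.27×1.8595 + 0.21×1.1672 + 0.23×0.5777 = 1.1952
E(R_P) = R_f + β_P × MRP = 1.76% + 1.1952 × 3.87% = 6.39%

6.39%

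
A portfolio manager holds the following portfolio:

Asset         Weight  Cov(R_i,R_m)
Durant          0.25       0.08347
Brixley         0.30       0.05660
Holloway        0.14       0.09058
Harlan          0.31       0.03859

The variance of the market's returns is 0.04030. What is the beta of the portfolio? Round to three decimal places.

1.551

β_Durant = 0.08347 / 0.04030 = 2.0712
β_Brixley = 0.05660 / 0.04030 = 1.4045
β_Holloway = 0.09058 / 0.04030 = 2.2476
β_Harlan = 0.03859 / 0.04030 = 0.9576
β_P = Σ w_i β_i = 0.25×2.0712 + 0.30×1.4045 + 0.14×2.2476 + 0.31×0.9576 = 1.5507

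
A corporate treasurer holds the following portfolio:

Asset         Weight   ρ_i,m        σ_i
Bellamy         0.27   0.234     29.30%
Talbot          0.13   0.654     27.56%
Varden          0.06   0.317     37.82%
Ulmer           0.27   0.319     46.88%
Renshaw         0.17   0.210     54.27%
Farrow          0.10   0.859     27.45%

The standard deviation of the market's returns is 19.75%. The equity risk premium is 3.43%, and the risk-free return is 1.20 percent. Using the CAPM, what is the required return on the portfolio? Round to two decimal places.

3.50%

β_Bellamy = 0.234 × 29.30% / 19.75% = 0.3471
β_Talbot = 0.654 × 27.56% / 19.75% = 0.9126
β_Varden = 0.317 × 37.82% / 19.75% = 0.6070
β_Ulmer = 0.319 × 46.88% / 19.75% = 0.7572
β_Renshaw = 0.210 × 54.27% / 19.75% = 0.5770
β_Farrow = 0.859 × 27.45% / 19.75% = 1.1939
β_P = Σ w_i β_i = 0.27×0.3471 + 0.13×0.9126 + 0.06×0.6070 + 0.27×0.7572 + 0.17×0.5770 + 0.10×1.1939 = 0.6707
E(R_P) = R_f + β_P × MRP = 1.20% + 0.6707 × 3.43% = 3.50%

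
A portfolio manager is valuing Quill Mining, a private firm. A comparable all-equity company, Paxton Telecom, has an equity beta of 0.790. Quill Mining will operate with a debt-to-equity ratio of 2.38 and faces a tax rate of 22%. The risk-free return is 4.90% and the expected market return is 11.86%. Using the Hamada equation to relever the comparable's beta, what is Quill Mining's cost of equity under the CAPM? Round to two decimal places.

β_L = β_U × [1 + (1 − t)(D/E)] = 0.790 × [1 + (1 − 0.22) × 2.38]
    = 0.790 × [1 + 0.78 × 2.38] = 0.790 × 2.8564 = 2.2566
MRP = 11.86% − 4.90% = 6.96%
E(R) = R_f + β_L × MRP = 4.90% + 2.2566 × 6.96% = 20.61%

20.61%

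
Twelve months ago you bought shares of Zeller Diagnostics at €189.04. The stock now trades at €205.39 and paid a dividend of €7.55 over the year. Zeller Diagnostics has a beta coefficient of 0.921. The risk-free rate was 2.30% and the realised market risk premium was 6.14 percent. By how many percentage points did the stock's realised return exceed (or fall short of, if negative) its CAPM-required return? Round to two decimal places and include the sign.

Realised HPR = (P1 + D1 − P0) / P0 = (205.39 + 7.55 − 189.04) / 189.04 = 23.90 / 189.04 = 12.6428%
CAPM required = R_f + β·MRP = 2.30% + 0.921 × 6.14% = 7.95494%
α = realised − required = 12.6428% − 7.95494% = +4.69%

+4.69%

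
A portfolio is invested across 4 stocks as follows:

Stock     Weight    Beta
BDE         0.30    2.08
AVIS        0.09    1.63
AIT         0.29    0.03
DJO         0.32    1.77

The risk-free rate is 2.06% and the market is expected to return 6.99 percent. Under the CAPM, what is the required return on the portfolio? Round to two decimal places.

8.69%

β_P = Σ w_i β_i = 0.30×2.08 + 0.09×1.63 + 0.29×0.03 + 0.32×1.77 = 1.3458
MRP = 6.99% − 2.06% = 4.93%
E(R_P) = R_f + β_P × MRP = 2.06% + 1.3458 × 4.93% = 8.69%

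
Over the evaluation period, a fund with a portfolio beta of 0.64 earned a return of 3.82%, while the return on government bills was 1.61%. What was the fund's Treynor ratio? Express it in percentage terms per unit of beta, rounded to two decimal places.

Treynor = (R_P − R_f) / β_P = (3.82% − 1.61%) / 0.6400 = 2.21% / 0.6400 = 3.45%

3.45%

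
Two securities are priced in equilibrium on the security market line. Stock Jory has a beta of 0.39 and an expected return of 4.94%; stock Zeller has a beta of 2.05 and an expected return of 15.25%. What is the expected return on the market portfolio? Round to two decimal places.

8.73%

Both satisfy E(R) = R_f + β·MRP, so the slope of the SML is
MRP = (15.25% − 4.94%) / (2.05 − 0.39) = 10.31% / 1.66 = 6.2108%
R_f = E(R_Jory) − β_Jory·MRP = 4.94% − 0.39 × 6.2108% = 2.5178%
E(R_m) = R_f + MRP = 2.5178% + 6.2108% = 8.73%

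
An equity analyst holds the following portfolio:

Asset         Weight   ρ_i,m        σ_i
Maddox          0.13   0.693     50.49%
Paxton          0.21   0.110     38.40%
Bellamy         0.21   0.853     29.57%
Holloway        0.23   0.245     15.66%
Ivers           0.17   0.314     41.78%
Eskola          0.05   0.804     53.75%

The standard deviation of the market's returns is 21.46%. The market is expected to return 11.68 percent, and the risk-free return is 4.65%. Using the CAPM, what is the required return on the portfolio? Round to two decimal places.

9.89%

β_Maddox = 0.693 × 50.49% / 21.46% = 1.6305
β_Paxton = 0.110 × 38.40% / 21.46% = 0.1968
β_Bellamy = 0.853 × 29.57% / 21.46% = 1.1754
β_Holloway = 0.245 × 15.66% / 21.46% = 0.1788
β_Ivers = 0.314 × 41.78% / 21.46% = 0.6113
β_Eskola = 0.804 × 53.75% / 21.46% = 2.0137
β_P = Σ w_i β_i = 0.13×1.6305 + 0.21×0.1968 + 0.21×1.1754 + 0.23×0.1788 + 0.17×0.6113 + 0.05×2.0137 = 0.7459
MRP = 11.68% − 4.65% = 7.03%
E(R_P) = R_f + β_P × MRP = 4.65% + 0.7459 × 7.03% = 9.89%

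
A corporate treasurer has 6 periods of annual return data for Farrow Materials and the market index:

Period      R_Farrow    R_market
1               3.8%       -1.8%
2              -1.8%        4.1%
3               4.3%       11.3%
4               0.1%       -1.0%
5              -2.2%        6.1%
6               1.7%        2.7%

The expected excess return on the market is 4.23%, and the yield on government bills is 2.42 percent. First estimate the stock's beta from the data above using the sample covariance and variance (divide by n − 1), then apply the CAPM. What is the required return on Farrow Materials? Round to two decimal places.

2.58%

Mean R_i = (3.8 − 1.8 + 4.3 + 0.1 − 2.2 + 1.7) / 6 = 0.9833%
Mean R_m = (-1.8 + 4.1 + 11.3 − 1.0 + 6.1 + 2.7) / 6 = 3.5667%
Σ(R_i − R̄_i)(R_m − R̄_m) = 4.3967  ⇒  Cov = 4.3967 / 5 = 0.8793
Σ(R_m − R̄_m)² = 116.9133  ⇒  Var(R_m) = 116.9133 / 5 = 23.3827
β = Cov / Var(R_m) = 0.8793 / 23.3827 = 0.0376
E(R) = R_f + β × MRP = 2.42% + 0.0376 × 4.23% = 2.58%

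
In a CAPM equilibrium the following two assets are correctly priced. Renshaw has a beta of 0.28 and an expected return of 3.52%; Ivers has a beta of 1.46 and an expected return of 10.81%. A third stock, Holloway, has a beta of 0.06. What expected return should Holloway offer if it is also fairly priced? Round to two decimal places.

MRP (SML slope) = (10.81% − 3.52%) / (1.46 − 0.28) = 7.29% / 1.18 = 6.1780%
R_f (intercept) = 3.52% − 0.28 × 6.1780% = 1.7902%
E(R_Holloway) = R_f + β × MRP = 1.7902% + 0.06 × 6.1780% = 2.16%

2.16%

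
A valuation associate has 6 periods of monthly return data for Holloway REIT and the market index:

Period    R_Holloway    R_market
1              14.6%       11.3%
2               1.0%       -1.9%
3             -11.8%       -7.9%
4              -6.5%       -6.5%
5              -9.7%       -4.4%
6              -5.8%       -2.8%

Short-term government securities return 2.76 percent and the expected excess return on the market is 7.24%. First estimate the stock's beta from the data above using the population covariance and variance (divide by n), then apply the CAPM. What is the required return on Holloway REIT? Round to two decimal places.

12.49%

Mean R_i = (14.6 + 1.0 − 11.8 − 6.5 − 9.7 − 5.8) / 6 = -3.0333%
Mean R_m = (11.3 − 1.9 − 7.9 − 6.5 − 4.4 − 2.8) / 6 = -2.0333%
Σ(R_i − R̄_i)(R_m − R̄_m) = 320.4633  ⇒  Cov = 320.4633 / 6 = 53.4106
Σ(R_m − R̄_m)² = 238.3533  ⇒  Var(R_m) = 238.3533 / 6 = 39.7256
β = Cov / Var(R_m) = 53.4106 / 39.7256 = 1.3445
E(R) = R_f + β × MRP = 2.76% + 1.3445 × 7.24% = 12.49%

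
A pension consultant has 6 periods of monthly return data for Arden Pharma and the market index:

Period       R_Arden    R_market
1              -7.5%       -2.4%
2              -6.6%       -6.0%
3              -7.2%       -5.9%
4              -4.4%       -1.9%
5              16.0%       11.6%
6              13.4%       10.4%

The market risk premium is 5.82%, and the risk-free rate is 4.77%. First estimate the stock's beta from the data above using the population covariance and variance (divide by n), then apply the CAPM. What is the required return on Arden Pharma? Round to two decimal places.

12.65%

Mean R_i = (-7.5 − 6.6 − 7.2 − 4.4 + 16.0 + 13.4) / 6 = 0.6167%
Mean R_m = (-2.4 − 6.0 − 5.9 − 1.9 + 11.6 + 10.4) / 6 = 0.9667%
Σ(R_i − R̄_i)(R_m − R̄_m) = 429.8233  ⇒  Cov = 429.8233 / 6 = 71.6372
Σ(R_m − R̄_m)² = 317.2933  ⇒  Var(R_m) = 317.2933 / 6 = 52.8822
β = Cov / Var(R_m) = 71.6372 / 52.8822 = 1.3547
E(R) = R_f + β × MRP = 4.77% + 1.3547 × 5.82% = 12.65%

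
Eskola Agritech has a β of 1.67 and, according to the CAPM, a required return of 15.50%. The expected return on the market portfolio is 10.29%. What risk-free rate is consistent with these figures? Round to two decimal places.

E(R) = R_f + β(E(R_m) − R_f) = R_f(1 − β) + β·E(R_m)
15.50% = R_f × (1 − 1.67) + 1.67 × 10.29%
15.50% = R_f × -0.67 + 17.1843%
R_f = (15.50% − 17.1843%) / -0.67 = 2.51%

2.51%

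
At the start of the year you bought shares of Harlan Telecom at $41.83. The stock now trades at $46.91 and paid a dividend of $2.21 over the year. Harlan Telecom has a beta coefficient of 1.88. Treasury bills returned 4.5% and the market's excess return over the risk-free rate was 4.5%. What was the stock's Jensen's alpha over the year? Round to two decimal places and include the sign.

+4.47%

Realised HPR = (P1 + D1 − P0) / P0 = (46.91 + 2.21 − 41.83) / 41.83 = 7.29 / 41.83 = 17.4277%
CAPM required = R_f + β·MRP = 4.5% + 1.88 × 4.5% = 12.9600%
α = realised − required = 17.4277% − 12.9600% = +4.47%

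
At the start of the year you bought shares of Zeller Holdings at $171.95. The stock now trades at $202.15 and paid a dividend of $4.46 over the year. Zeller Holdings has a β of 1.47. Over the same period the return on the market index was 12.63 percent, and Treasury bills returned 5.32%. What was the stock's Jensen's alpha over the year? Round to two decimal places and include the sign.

+4.09%

Realised HPR = (P1 + D1 − P0) / P0 = (202.15 + 4.46 − 171.95) / 171.95 = 34.66 / 171.95 = 20.1570%
MRP = 12.63% − 5.32% = 7.31%
CAPM required = R_f + β·MRP = 5.32% + 1.47 × 7.31% = 16.0657%
α = realised − required = 20.1570% − 16.0657% = +4.09%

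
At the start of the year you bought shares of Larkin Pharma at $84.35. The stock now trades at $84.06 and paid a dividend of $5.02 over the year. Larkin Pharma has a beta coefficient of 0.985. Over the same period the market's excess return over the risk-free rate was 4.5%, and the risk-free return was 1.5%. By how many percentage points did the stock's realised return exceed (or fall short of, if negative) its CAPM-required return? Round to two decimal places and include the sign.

Realised HPR = (P1 + D1 − P0) / P0 = (84.06 + 5.02 − 84.35) / 84.35 = 4.73 / 84.35 = 5.6076%
CAPM required = R_f + β·MRP = 1.5% + 0.985 × 4.5% = 5.9325%
α = realised − required = 5.6076% − 5.9325% = -0.32%

-0.32%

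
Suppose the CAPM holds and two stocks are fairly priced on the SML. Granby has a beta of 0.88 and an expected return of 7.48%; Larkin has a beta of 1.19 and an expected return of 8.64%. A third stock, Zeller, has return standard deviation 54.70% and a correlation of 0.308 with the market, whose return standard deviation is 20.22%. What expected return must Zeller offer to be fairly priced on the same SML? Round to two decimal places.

7.30%

MRP = (8.64% − 7.48%) / (1.19 − 0.88) = 3.7419%
R_f = 7.48% − 0.88 × 3.7419% = 4.1871%
β_Zeller = ρ·σ_i/σ_m = 0.308 × 54.70 / 20.22 = 0.8332
E(R_Zeller) = R_f + β × MRP = 4.1871% + 0.8332 × 3.7419% = 7.30%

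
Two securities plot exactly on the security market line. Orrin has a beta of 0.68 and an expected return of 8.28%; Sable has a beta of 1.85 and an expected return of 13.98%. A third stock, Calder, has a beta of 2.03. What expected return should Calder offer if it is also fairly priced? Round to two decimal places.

14.86%

MRP (SML slope) = (13.98% − 8.28%) / (1.85 − 0.68) = 5.70% / 1.17 = 4.8718%
R_f (intercept) = 8.28% − 0.68 × 4.8718% = 4.9672%
E(R_Calder) = R_f + β × MRP = 4.9672% + 2.03 × 4.8718% = 14.86%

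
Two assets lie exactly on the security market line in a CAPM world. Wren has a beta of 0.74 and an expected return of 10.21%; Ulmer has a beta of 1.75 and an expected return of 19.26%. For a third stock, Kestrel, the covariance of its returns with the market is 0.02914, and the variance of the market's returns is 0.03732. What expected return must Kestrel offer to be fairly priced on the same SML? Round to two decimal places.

MRP = (19.26% − 10.21%) / (1.75 − 0.74) = 8.9604%
R_f = 10.21% − 0.74 × 8.9604% = 3.5793%
β_Kestrel = Cov / Var(R_m) = 0.02914 / 0.03732 = 0.7808
E(R_Kestrel) = R_f + β × MRP = 3.5793% + 0.7808 × 8.9604% = 10.58%

10.58%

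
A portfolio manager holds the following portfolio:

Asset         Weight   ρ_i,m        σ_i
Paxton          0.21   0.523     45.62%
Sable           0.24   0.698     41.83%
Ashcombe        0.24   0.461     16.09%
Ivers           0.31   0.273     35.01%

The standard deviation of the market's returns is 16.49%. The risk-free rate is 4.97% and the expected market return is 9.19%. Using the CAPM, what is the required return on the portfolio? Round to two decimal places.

9.26%

β_Paxton = 0.523 × 45.62% / 16.49% = 1.4469
β_Sable = 0.698 × 41.83% / 16.49% = 1.7706
β_Ashcombe = 0.461 × 16.09% / 16.49% = 0.4498
β_Ivers = 0.273 × 35.01% / 16.49% = 0.5796
β_P = Σ w_i β_i = 0.21×1.4469 + 0.24×1.7706 + 0.24×0.4498 + 0.31×0.5796 = 1.0164
MRP = 9.19% − 4.97% = 4.22%
E(R_P) = R_f + β_P × MRP = 4.97% + 1.0164 × 4.22% = 9.26%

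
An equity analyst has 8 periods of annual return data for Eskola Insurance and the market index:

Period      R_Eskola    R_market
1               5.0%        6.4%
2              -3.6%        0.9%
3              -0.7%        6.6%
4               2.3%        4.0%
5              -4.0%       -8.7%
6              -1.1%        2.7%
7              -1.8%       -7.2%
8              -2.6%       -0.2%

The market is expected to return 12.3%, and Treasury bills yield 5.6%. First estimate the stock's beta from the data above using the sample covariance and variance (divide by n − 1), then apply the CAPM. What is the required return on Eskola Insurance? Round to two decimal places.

Mean R_i = (5.0 − 3.6 − 0.7 + 2.3 − 4.0 − 1.1 − 1.8 − 2.6) / 8 = -0.8125%
Mean R_m = (6.4 + 0.9 + 6.6 + 4.0 − 8.7 + 2.7 − 7.2 − 0.2) / 8 = 0.5625%
Σ(R_i − R̄_i)(R_m − R̄_m) = 82.3063  ⇒  Cov = 82.3063 / 7 = 11.7580
Σ(R_m − R̄_m)² = 233.6588  ⇒  Var(R_m) = 233.6588 / 7 = 33.3798
β = Cov / Var(R_m) = 11.7580 / 33.3798 = 0.3522
MRP = 12.3% − 5.6% = 6.70%
E(R) = R_f + β × MRP = 5.6% + 0.3522 × 6.7% = 7.96%

7.96%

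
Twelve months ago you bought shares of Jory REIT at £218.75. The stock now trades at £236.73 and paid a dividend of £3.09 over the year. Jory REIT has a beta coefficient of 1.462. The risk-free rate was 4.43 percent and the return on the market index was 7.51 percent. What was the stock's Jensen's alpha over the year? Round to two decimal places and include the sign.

+0.70%

Realised HPR = (P1 + D1 − P0) / P0 = (236.73 + 3.09 − 218.75) / 218.75 = 21.07 / 218.75 = 9.6320%
MRP = 7.51% − 4.43% = 3.08%
CAPM required = R_f + β·MRP = 4.43% + 1.462 × 3.08% = 8.93296%
α = realised − required = 9.6320% − 8.93296% = +0.70%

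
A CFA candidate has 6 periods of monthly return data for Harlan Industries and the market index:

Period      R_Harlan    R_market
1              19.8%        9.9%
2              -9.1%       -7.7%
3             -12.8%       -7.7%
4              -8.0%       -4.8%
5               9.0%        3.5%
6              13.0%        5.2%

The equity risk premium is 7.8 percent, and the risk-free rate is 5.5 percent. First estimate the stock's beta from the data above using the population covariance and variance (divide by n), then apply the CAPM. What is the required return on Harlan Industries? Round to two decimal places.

Mean R_i = (19.8 − 9.1 − 12.8 − 8.0 + 9.0 + 13.0) / 6 = 1.9833%
Mean R_m = (9.9 − 7.7 − 7.7 − 4.8 + 3.5 + 5.2) / 6 = -0.2667%
Σ(R_i − R̄_i)(R_m − R̄_m) = 505.3233  ⇒  Cov = 505.3233 / 6 = 84.2206
Σ(R_m − R̄_m)² = 278.4933  ⇒  Var(R_m) = 278.4933 / 6 = 46.4156
β = Cov / Var(R_m) = 84.2206 / 46.4156 = 1.8145
E(R) = R_f + β × MRP = 5.5% + 1.8145 × 7.8% = 19.65%

19.65%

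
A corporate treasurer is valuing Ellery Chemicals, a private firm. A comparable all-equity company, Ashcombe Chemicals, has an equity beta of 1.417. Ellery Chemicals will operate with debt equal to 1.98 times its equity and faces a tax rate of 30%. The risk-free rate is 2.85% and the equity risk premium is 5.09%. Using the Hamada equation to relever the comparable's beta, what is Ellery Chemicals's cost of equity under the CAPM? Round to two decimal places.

β_L = β_U × [1 + (1 − t)(D/E)] = 1.417 × [1 + (1 − 0.30) × 1.98]
    = 1.417 × [1 + 0.70 × 1.98] = 1.417 × 2.3860 = 3.3810
E(R) = R_f + β_L × MRP = 2.85% + 3.3810 × 5.09% = 20.06%

20.06%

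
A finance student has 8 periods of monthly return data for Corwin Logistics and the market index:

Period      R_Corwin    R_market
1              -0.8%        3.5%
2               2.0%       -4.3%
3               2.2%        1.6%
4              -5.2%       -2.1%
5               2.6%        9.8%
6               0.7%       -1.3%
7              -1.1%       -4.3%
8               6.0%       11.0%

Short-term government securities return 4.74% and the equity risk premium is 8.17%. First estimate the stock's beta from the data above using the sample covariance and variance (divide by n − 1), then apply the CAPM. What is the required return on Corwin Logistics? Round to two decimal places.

7.58%

Mean R_i = (-0.8 + 2.0 + 2.2 − 5.2 + 2.6 + 0.7 − 1.1 + 6.0) / 8 = 0.8000%
Mean R_m = (3.5 − 4.3 + 1.6 − 2.1 + 9.8 − 1.3 − 4.3 + 11.0) / 8 = 1.7375%
Σ(R_i − R̄_i)(R_m − R̄_m) = 87.2200  ⇒  Cov = 87.2200 / 7 = 12.4600
Σ(R_m − R̄_m)² = 250.7788  ⇒  Var(R_m) = 250.7788 / 7 = 35.8255
β = Cov / Var(R_m) = 12.4600 / 35.8255 = 0.3478
E(R) = R_f + β × MRP = 4.74% + 0.3478 × 8.17% = 7.58%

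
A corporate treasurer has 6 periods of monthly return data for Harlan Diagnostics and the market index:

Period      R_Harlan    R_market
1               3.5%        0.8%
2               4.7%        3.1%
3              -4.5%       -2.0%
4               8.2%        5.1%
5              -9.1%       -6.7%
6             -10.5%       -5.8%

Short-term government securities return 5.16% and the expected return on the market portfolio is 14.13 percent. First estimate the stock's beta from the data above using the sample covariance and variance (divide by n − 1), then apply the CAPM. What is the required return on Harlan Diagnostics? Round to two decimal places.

Mean R_i = (3.5 + 4.7 − 4.5 + 8.2 − 9.1 − 10.5) / 6 = -1.2833%
Mean R_m = (0.8 + 3.1 − 2.0 + 5.1 − 6.7 − 5.8) / 6 = -0.9167%
Σ(R_i − R̄_i)(R_m − R̄_m) = 183.0017  ⇒  Cov = 183.0017 / 5 = 36.6003
Σ(R_m − R̄_m)² = 113.7483  ⇒  Var(R_m) = 113.7483 / 5 = 22.7497
β = Cov / Var(R_m) = 36.6003 / 22.7497 = 1.6088
MRP = 14.13% − 5.16% = 8.97%
E(R) = R_f + β × MRP = 5.16% + 1.6088 × 8.97% = 19.59%

19.59%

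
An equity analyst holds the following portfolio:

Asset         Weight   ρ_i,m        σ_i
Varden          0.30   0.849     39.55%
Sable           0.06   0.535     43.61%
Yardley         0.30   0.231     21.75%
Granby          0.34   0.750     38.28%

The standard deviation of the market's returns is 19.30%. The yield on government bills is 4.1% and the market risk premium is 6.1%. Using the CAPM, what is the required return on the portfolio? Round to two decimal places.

11.29%

β_Varden = 0.849 × 39.55% / 19.30% = 1.7398
β_Sable = 0.535 × 43.61% / 19.30% = 1.2089
β_Yardley = 0.231 × 21.75% / 19.30% = 0.2603
β_Granby = 0.750 × 38.28% / 19.30% = 1.4876
β_P = Σ w_i β_i = 0.30×1.7398 + 0.06×1.2089 + 0.30×0.2603 + 0.34×1.4876 = 1.1783
E(R_P) = R_f + β_P × MRP = 4.1% + 1.1783 × 6.1% = 11.29%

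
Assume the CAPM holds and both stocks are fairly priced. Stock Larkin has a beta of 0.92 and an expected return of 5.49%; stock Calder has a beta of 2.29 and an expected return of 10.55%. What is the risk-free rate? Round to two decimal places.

2.09%

Both satisfy E(R) = R_f + β·MRP, so the slope of the SML is
MRP = (10.55% − 5.49%) / (2.29 − 0.92) = 5.06% / 1.37 = 3.6934%
R_f = E(R_Larkin) − β_Larkin·MRP = 5.49% − 0.92 × 3.6934% = 2.0921%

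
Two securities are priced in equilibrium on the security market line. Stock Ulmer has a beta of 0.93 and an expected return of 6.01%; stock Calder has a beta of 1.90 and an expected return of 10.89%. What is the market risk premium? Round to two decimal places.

Both satisfy E(R) = R_f + β·MRP, so the slope of the SML is
MRP = (10.89% − 6.01%) / (1.90 − 0.93) = 4.88% / 0.97 = 5.0309%

5.03%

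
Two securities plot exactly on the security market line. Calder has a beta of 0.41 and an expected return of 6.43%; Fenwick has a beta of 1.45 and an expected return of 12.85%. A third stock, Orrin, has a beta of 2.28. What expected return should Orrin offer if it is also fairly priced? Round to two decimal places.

17.97%

MRP (SML slope) = (12.85% − 6.43%) / (1.45 − 0.41) = 6.42% / 1.04 = 6.1731%
R_f (intercept) = 6.43% − 0.41 × 6.1731% = 3.8990%
E(R_Orrin) = R_f + β × MRP = 3.8990% + 2.28 × 6.1731% = 17.97%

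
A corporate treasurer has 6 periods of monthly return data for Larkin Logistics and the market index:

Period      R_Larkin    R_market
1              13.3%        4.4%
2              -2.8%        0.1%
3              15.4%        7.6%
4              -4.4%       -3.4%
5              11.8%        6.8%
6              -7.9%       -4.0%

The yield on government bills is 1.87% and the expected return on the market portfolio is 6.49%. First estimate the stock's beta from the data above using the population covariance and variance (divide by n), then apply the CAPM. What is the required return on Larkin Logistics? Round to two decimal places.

10.95%

Mean R_i = (13.3 − 2.8 + 15.4 − 4.4 + 11.8 − 7.9) / 6 = 4.2333%
Mean R_m = (4.4 + 0.1 + 7.6 − 3.4 + 6.8 − 4.0) / 6 = 1.9167%
Σ(R_i − R̄_i)(R_m − R̄_m) = 253.3967  ⇒  Cov = 253.3967 / 6 = 42.2328
Σ(R_m − R̄_m)² = 128.8883  ⇒  Var(R_m) = 128.8883 / 6 = 21.4814
β = Cov / Var(R_m) = 42.2328 / 21.4814 = 1.9660
MRP = 6.49% − 1.87% = 4.62%
E(R) = R_f + β × MRP = 1.87% + 1.9660 × 4.62% = 10.95%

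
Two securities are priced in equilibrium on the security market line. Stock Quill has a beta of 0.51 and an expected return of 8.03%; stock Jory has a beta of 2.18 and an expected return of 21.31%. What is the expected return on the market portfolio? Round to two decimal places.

Both satisfy E(R) = R_f + β·MRP, so the slope of the SML is
MRP = (21.31% − 8.03%) / (2.18 − 0.51) = 13.28% / 1.67 = 7.9521%
R_f = E(R_Quill) − β_Quill·MRP = 8.03% − 0.51 × 7.9521% = 3.9744%
E(R_m) = R_f + MRP = 3.9744% + 7.9521% = 11.93%

11.93%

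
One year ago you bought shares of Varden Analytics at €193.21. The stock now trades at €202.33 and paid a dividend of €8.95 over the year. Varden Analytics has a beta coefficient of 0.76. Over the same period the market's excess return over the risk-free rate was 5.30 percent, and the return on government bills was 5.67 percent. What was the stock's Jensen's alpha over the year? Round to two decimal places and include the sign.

Realised HPR = (P1 + D1 − P0) / P0 = (202.33 + 8.95 − 193.21) / 193.21 = 18.07 / 193.21 = 9.3525%
CAPM required = R_f + β·MRP = 5.67% + 0.76 × 5.30% = 9.6980%
α = realised − required = 9.3525% − 9.6980% = -0.35%

-0.35%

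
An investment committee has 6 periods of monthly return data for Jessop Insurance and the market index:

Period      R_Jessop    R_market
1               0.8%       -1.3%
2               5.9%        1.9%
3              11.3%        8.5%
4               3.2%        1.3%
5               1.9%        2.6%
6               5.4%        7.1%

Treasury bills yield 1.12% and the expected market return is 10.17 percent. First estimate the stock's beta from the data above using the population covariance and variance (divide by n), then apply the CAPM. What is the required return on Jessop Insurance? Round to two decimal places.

Mean R_i = (0.8 + 5.9 + 11.3 + 3.2 + 1.9 + 5.4) / 6 = 4.7500%
Mean R_m = (-1.3 + 1.9 + 8.5 + 1.3 + 2.6 + 7.1) / 6 = 3.3500%
Σ(R_i − R̄_i)(R_m − R̄_m) = 58.1850  ⇒  Cov = 58.1850 / 6 = 9.6975
Σ(R_m − R̄_m)² = 69.0750  ⇒  Var(R_m) = 69.0750 / 6 = 11.5125
β = Cov / Var(R_m) = 9.6975 / 11.5125 = 0.8423
MRP = 10.17% − 1.12% = 9.05%
E(R) = R_f + β × MRP = 1.12% + 0.8423 × 9.05% = 8.74%

8.74%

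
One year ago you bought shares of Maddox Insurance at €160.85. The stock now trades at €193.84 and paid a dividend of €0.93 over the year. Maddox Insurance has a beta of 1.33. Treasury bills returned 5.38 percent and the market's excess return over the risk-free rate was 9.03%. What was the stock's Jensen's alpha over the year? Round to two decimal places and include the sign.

Realised HPR = (P1 + D1 − P0) / P0 = (193.84 + 0.93 − 160.85) / 160.85 = 33.92 / 160.85 = 21.0880%
CAPM required = R_f + β·MRP = 5.38% + 1.33 × 9.03% = 17.3899%
α = realised − required = 21.0880% − 17.3899% = +3.70%

+3.70%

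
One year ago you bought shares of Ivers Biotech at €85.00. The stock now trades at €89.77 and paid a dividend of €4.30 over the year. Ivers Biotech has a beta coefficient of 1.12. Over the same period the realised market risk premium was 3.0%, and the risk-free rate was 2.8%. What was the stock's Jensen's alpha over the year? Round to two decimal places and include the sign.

+4.51%

Realised HPR = (P1 + D1 − P0) / P0 = (89.77 + 4.30 − 85.00) / 85.00 = 9.07 / 85.00 = 10.6706%
CAPM required = R_f + β·MRP = 2.8% + 1.12 × 3.0% = 6.1600%
α = realised − required = 10.6706% − 6.1600% = +4.51%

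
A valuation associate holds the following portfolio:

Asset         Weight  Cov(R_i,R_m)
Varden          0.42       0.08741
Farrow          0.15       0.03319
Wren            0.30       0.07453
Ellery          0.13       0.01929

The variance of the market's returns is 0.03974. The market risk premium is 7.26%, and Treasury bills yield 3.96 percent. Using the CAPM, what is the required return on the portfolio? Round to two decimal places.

16.12%

β_Varden = 0.08741 / 0.03974 = 2.1995
β_Farrow = 0.03319 / 0.03974 = 0.8352
β_Wren = 0.07453 / 0.03974 = 1.8754
β_Ellery = 0.01929 / 0.03974 = 0.4854
β_P = Σ w_i β_i = 0.42×2.1995 + 0.15×0.8352 + 0.30×1.8754 + 0.13×0.4854 = 1.6748
E(R_P) = R_f + β_P × MRP = 3.96% + 1.6748 × 7.26% = 16.12%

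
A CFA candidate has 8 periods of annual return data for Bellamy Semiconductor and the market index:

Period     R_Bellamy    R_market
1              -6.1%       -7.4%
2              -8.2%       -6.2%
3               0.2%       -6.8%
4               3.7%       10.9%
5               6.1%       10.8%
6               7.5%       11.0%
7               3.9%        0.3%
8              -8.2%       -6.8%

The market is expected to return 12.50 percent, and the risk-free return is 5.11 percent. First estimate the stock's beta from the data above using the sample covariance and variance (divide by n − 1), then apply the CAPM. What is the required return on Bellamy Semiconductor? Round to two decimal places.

9.79%

Mean R_i = (-6.1 − 8.2 + 0.2 + 3.7 + 6.1 + 7.5 + 3.9 − 8.2) / 8 = -0.1375%
Mean R_m = (-7.4 − 6.2 − 6.8 + 10.9 + 10.8 + 11.0 + 0.3 − 6.8) / 8 = 0.7250%
Σ(R_i − R̄_i)(R_m − R̄_m) = 341.0575  ⇒  Cov = 341.0575 / 7 = 48.7225
Σ(R_m − R̄_m)² = 538.0150  ⇒  Var(R_m) = 538.0150 / 7 = 76.8593
β = Cov / Var(R_m) = 48.7225 / 76.8593 = 0.6339
MRP = 12.50% − 5.11% = 7.39%
E(R) = R_f + β × MRP = 5.11% + 0.6339 × 7.39% = 9.79%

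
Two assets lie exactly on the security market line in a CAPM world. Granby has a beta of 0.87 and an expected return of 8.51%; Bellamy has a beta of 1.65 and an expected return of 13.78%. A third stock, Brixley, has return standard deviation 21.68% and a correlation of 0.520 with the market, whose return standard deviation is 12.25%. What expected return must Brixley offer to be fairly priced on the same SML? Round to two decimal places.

MRP = (13.78% − 8.51%) / (1.65 − 0.87) = 6.7564%
R_f = 8.51% − 0.87 × 6.7564% = 2.6319%
β_Brixley = ρ·σ_i/σ_m = 0.520 × 21.68 / 12.25 = 0.9203
E(R_Brixley) = R_f + β × MRP = 2.6319% + 0.9203 × 6.7564% = 8.85%

8.85%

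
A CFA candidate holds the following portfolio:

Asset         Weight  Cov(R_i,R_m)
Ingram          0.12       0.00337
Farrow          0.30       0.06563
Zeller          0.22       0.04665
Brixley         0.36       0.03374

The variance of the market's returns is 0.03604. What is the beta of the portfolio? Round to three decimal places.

1.179

β_Ingram = 0.00337 / 0.03604 = 0.0935
β_Farrow = 0.06563 / 0.03604 = 1.8210
β_Zeller = 0.04665 / 0.03604 = 1.2944
β_Brixley = 0.03374 / 0.03604 = 0.9362
β_P = Σ w_i β_i = 0.12×0.0935 + 0.30×1.8210 + 0.22×1.2944 + 0.36×0.9362 = 1.1793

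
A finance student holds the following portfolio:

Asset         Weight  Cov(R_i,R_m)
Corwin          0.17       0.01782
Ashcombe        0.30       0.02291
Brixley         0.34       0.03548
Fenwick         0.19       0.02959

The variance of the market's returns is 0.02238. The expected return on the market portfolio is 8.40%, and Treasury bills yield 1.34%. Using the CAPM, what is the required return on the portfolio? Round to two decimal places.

10.04%

β_Corwin = 0.01782 / 0.02238 = 0.7962
β_Ashcombe = 0.02291 / 0.02238 = 1.0237
β_Brixley = 0.03548 / 0.02238 = 1.5853
β_Fenwick = 0.02959 / 0.02238 = 1.3222
β_P = Σ w_i β_i = 0.17×0.7962 + 0.30×1.0237 + 0.34×1.5853 + 0.19×1.3222 = 1.2327
MRP = 8.40% − 1.34% = 7.06%
E(R_P) = R_f + β_P × MRP = 1.34% + 1.2327 × 7.06% = 10.04%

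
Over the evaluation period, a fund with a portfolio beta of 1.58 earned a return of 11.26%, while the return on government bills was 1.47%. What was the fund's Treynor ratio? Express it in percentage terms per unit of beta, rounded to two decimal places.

Treynor = (R_P − R_f) / β_P = (11.26% − 1.47%) / 1.5800 = 9.79% / 1.5800 = 6.20%

6.20%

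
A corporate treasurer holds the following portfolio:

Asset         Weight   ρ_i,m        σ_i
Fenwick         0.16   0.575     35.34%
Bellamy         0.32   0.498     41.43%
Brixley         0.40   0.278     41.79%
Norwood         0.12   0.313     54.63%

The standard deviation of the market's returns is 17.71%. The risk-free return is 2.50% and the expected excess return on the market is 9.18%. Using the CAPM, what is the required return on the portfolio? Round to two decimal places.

11.08%

β_Fenwick = 0.575 × 35.34% / 17.71% = 1.1474
β_Bellamy = 0.498 × 41.43% / 17.71% = 1.1650
β_Brixley = 0.278 × 41.79% / 17.71% = 0.6560
β_Norwood = 0.313 × 54.63% / 17.71% = 0.9655
β_P = Σ w_i β_i = 0.16×1.1474 + 0.32×1.1650 + 0.40×0.6560 + 0.12×0.9655 = 0.9346
E(R_P) = R_f + β_P × MRP = 2.50% + 0.9346 × 9.18% = 11.08%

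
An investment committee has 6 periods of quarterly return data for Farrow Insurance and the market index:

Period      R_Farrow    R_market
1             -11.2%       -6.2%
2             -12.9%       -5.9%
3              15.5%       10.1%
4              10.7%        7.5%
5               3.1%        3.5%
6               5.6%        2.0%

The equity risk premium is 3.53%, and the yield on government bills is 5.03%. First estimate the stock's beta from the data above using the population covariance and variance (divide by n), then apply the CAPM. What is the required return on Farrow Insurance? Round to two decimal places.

Mean R_i = (-11.2 − 12.9 + 15.5 + 10.7 + 3.1 + 5.6) / 6 = 1.8000%
Mean R_m = (-6.2 − 5.9 + 10.1 + 7.5 + 3.5 + 2.0) / 6 = 1.8333%
Σ(R_i − R̄_i)(R_m − R̄_m) = 384.6000  ⇒  Cov = 384.6000 / 6 = 64.1000
Σ(R_m − R̄_m)² = 227.5933  ⇒  Var(R_m) = 227.5933 / 6 = 37.9322
β = Cov / Var(R_m) = 64.1000 / 37.9322 = 1.6899
E(R) = R_f + β × MRP = 5.03% + 1.6899 × 3.53% = 11.00%

11.00%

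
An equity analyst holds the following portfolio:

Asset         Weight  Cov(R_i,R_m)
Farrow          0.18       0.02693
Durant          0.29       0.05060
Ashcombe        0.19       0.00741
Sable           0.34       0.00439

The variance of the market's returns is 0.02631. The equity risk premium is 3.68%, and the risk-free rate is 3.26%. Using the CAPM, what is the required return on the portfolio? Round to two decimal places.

6.40%

β_Farrow = 0.02693 / 0.02631 = 1.0236
β_Durant = 0.05060 / 0.02631 = 1.9232
β_Ashcombe = 0.00741 / 0.02631 = 0.2816
β_Sable = 0.00439 / 0.02631 = 0.1669
β_P = Σ w_i β_i = 0.18×1.0236 + 0.29×1.9232 + 0.19×0.2816 + 0.34×0.1669 = 0.8522
E(R_P) = R_f + β_P × MRP = 3.26% + 0.8522 × 3.68% = 6.40%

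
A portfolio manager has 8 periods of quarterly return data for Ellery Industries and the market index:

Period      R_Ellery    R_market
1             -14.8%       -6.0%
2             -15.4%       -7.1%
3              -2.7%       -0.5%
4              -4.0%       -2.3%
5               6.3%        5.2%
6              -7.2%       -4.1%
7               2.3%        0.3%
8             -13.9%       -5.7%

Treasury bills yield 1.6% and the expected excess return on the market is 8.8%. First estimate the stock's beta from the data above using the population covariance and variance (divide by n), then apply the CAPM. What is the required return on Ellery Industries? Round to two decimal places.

18.56%

Mean R_i = (-14.8 − 15.4 − 2.7 − 4.0 + 6.3 − 7.2 + 2.3 − 13.9) / 8 = -6.1750%
Mean R_m = (-6.0 − 7.1 − 0.5 − 2.3 + 5.2 − 4.1 + 0.3 − 5.7) / 8 = -2.5250%
Σ(R_i − R̄_i)(R_m − R̄_m) = 226.1550  ⇒  Cov = 226.1550 / 8 = 28.2694
Σ(R_m − R̄_m)² = 117.3750  ⇒  Var(R_m) = 117.3750 / 8 = 14.6719
β = Cov / Var(R_m) = 28.2694 / 14.6719 = 1.9268
E(R) = R_f + β × MRP = 1.6% + 1.9268 × 8.8% = 18.56%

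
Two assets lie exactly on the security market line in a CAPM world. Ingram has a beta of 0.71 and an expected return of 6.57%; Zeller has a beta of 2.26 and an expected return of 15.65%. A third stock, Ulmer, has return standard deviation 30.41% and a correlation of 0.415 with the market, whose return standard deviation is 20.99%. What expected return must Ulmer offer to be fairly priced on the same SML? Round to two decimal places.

5.93%

MRP = (15.65% − 6.57%) / (2.26 − 0.71) = 5.8581%
R_f = 6.57% − 0.71 × 5.8581% = 2.4107%
β_Ulmer = ρ·σ_i/σ_m = 0.415 × 30.41 / 20.99 = 0.6012
E(R_Ulmer) = R_f + β × MRP = 2.4107% + 0.6012 × 5.8581% = 5.93%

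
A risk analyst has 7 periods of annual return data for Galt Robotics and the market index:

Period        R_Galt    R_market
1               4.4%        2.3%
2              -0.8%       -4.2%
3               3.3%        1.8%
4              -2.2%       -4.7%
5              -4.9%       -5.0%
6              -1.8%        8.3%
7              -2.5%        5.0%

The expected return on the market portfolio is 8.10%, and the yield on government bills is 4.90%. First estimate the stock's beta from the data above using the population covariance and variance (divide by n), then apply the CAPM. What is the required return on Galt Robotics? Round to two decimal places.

5.46%

Mean R_i = (4.4 − 0.8 + 3.3 − 2.2 − 4.9 − 1.8 − 2.5) / 7 = -0.6429%
Mean R_m = (2.3 − 4.2 + 1.8 − 4.7 − 5.0 + 8.3 + 5.0) / 7 = 0.5000%
Σ(R_i − R̄_i)(R_m − R̄_m) = 29.0700  ⇒  Cov = 29.0700 / 7 = 4.1529
Σ(R_m − R̄_m)² = 165.4000  ⇒  Var(R_m) = 165.4000 / 7 = 23.6286
β = Cov / Var(R_m) = 4.1529 / 23.6286 = 0.1758
MRP = 8.10% − 4.90% = 3.20%
E(R) = R_f + β × MRP = 4.90% + 0.1758 × 3.20% = 5.46%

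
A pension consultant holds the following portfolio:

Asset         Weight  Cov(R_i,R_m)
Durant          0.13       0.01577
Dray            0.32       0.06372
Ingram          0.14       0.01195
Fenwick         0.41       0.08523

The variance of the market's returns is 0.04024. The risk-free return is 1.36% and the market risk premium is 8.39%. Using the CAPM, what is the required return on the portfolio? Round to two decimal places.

β_Durant = 0.01577 / 0.04024 = 0.3919
β_Dray = 0.06372 / 0.04024 = 1.5835
β_Ingram = 0.01195 / 0.04024 = 0.2970
β_Fenwick = 0.08523 / 0.04024 = 2.1180
β_P = Σ w_i β_i = 0.13×0.3919 + 0.32×1.5835 + 0.14×0.2970 + 0.41×2.1180 = 1.4676
E(R_P) = R_f + β_P × MRP = 1.36% + 1.4676 × 8.39% = 13.67%

13.67%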